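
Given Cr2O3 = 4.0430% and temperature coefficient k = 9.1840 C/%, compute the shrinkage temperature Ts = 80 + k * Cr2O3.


Formula: Ts = 80 + k * Cr2O3
Substituting: Ts = 80 + 9.1840 * 4.0430
Result: 117.1309 C


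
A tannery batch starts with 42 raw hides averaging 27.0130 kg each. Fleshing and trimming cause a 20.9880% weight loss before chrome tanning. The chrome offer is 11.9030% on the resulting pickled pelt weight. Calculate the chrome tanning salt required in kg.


Total_raw = N * avg_wt = 42 * 27.0130 = 1134.5460 kg
Substrate = Total_raw * (1 - loss/100) = 1134.5460 * (1 - 20.9880/100) = 896.4275 kg
Chrome = Substrate * pct / 100 = 896.4275 * 11.9030 / 100 = 106.7018 kg


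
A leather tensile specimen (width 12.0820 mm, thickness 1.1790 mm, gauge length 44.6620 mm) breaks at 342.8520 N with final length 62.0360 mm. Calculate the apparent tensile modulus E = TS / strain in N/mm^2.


TS = F / (w * t) = 342.8520 / (12.0820 * 1.1790) = 24.0688 N/mm^2
strain = (Lf - L0) / L0 = (62.0360 - 44.6620) / 44.6620 = 0.3890
E = TS / strain = 24.0688 / 0.3890 = 61.8718 N/mm^2


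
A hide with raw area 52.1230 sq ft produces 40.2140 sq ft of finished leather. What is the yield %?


Formula: Yield = finished / raw * 100
Substituting: Yield = 40.2140 / 52.1230 * 100
Result: 77.1521 %


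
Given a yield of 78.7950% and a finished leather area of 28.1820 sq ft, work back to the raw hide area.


Formula: raw = finished * 100 / yield
Substituting: raw = 28.1820 * 100 / 78.7950
Result: 35.7662 sq ft


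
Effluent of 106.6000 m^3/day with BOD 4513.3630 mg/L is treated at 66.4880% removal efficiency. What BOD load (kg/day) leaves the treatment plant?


Load_in = volume * conc / 1000 = 106.6000 * 4513.3630 / 1000 = 481.1245 kg/day
Removed = Load_in * eff / 100 = 481.1245 * 66.4880 / 100 = 319.8901 kg/day
Load_out = Load_in - Removed = 481.1245 - 319.8901 = 161.2344 kg/day


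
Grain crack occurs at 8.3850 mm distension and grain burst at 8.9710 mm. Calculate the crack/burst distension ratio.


Formula: Ratio = crack / burst
Substituting: Ratio = 8.3850 / 8.9710
Result: 0.9347


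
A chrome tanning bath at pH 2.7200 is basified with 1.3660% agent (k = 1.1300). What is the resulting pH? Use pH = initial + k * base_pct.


Formula: pH_final = pH_initial + k * base_pct
Substituting: pH_final = 2.7200 + 1.1300 * 1.3660
Result: 4.2636


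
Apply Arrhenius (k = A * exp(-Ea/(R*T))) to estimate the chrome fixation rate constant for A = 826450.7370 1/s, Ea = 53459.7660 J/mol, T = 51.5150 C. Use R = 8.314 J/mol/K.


T_K = T_C + 273.15 = 51.5150 + 273.15 = 324.6650 K
exponent = -Ea / (R * T_K) = -53459.7660 / (8.314 * 324.6650) = -19.8053
k = A * exp(exponent) = 826450.7370 * exp(-19.8053) = 0.00206958 1/s


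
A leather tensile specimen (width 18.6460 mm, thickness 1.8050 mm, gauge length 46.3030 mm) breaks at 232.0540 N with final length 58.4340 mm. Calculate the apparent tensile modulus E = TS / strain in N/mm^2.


TS = F / (w * t) = 232.0540 / (18.6460 * 1.8050) = 6.8949 N/mm^2
strain = (Lf - L0) / L0 = (58.4340 - 46.3030) / 46.3030 = 0.2620
E = TS / strain = 6.8949 / 0.2620 = 26.3171 N/mm^2


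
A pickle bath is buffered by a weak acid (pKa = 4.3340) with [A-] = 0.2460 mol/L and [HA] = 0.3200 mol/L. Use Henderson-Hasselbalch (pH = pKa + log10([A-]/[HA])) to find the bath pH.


ratio = [A-] / [HA] = 0.2460 / 0.3200 = 0.7687
log10(ratio) = -0.1142
pH = pKa + log10(ratio) = 4.3340 - 0.1142 = 4.2198


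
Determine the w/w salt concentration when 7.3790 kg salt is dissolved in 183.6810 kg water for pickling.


Formula: Conc = salt / (water + salt) * 100
Substituting: Conc = 7.3790 / (183.6810 + 7.3790) * 100
Result: 3.8621 %


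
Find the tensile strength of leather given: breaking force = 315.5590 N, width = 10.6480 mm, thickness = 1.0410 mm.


Formula: TS = force / (width * thickness)
Substituting: TS = 315.5590 / (10.6480 * 1.0410)
Result: 28.4683 N/mm^2


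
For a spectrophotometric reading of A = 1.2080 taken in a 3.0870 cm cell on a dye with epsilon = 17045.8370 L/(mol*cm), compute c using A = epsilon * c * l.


Formula: c = A / (epsilon * l)
Substituting: c = 1.2080 / (17045.8370 * 3.0870)
Result: 2.2957e-05 mol/L


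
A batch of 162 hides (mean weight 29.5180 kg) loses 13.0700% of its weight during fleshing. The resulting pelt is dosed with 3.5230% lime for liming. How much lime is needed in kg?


Total_raw = N * avg_wt = 162 * 29.5180 = 4781.9160 kg
Substrate = Total_raw * (1 - loss/100) = 4781.9160 * (1 - 13.0700/100) = 4156.9196 kg
Lime = Substrate * pct / 100 = 4156.9196 * 3.5230 / 100 = 146.4483 kg


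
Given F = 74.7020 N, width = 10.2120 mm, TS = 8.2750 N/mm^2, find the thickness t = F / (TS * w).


Formula: t = F / (TS * w)
Substituting: t = 74.7020 / (8.2750 * 10.2120)
Result: 0.8840 mm


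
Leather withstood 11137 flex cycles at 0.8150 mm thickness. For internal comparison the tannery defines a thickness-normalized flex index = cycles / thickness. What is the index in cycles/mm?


Formula: Index = cycles / thickness
Substituting: Index = 11137 / 0.8150
Result: 13665.0307 cycles/mm


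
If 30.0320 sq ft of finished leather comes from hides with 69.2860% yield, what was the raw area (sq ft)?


Formula: raw = finished * 100 / yield
Substituting: raw = 30.0320 * 100 / 69.2860
Result: 43.3450 sq ft


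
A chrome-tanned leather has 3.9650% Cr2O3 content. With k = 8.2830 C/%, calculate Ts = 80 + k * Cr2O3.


Formula: Ts = 80 + k * Cr2O3
Substituting: Ts = 80 + 8.2830 * 3.9650
Result: 112.8421 C


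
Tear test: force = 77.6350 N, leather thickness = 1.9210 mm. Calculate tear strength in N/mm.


Formula: Tear strength = force / thickness
Substituting: Tear strength = 77.6350 / 1.9210
Result: 40.4138 N/mm


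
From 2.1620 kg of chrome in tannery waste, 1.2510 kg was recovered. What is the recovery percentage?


Formula: Recovery = recovered / input * 100
Substituting: Recovery = 1.2510 / 2.1620 * 100
Result: 57.8631 %


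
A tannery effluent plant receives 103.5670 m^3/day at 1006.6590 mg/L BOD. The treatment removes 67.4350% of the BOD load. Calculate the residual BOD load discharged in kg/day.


Load_in = volume * conc / 1000 = 103.5670 * 1006.6590 / 1000 = 104.2567 kg/day
Removed = Load_in * eff / 100 = 104.2567 * 67.4350 / 100 = 70.3055 kg/day
Load_out = Load_in - Removed = 104.2567 - 70.3055 = 33.9512 kg/day


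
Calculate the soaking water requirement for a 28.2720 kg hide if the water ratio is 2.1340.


Formula: Water = hide_weight * ratio
Substituting: Water = 28.2720 * 2.1340
Result: 60.3324 kg


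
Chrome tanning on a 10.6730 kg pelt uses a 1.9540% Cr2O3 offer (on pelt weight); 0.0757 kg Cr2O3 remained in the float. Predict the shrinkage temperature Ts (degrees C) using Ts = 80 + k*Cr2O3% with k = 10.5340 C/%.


Offered = pelt * offer_pct / 100 = 10.6730 * 1.9540 / 100 = 0.2086 kg
Uptake = offered - residual = 0.2086 - 0.0757 = 0.1329 kg
Cr2O3% on pelt = uptake / pelt * 100 = 0.1329 / 10.6730 * 100 = 1.2447 %
Ts = 80 + k * Cr2O3% = 80 + 10.5340 * 1.2447 = 93.1120 C


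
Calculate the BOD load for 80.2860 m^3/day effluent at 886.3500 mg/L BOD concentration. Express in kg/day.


Formula: BOD_load = volume * conc / 1000
Substituting: BOD_load = 80.2860 * 886.3500 / 1000
Result: 71.1615 kg/day


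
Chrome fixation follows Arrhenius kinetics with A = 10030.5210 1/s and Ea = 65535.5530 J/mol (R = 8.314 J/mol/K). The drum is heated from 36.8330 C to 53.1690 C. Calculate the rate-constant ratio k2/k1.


T1 = 36.8330 + 273.15 = 309.9830 K; T2 = 53.1690 + 273.15 = 326.3190 K
k1 = A * exp(-Ea/(R*T1)) = 10030.5210 * exp(-65535.5530/(8.314*309.9830)) = 9.0710e-08 1/s
k2 = A * exp(-Ea/(R*T2)) = 10030.5210 * exp(-65535.5530/(8.314*326.3190)) = 3.2398e-07 1/s
k2/k1 = 3.2398e-07 / 9.0710e-08 = 3.5716


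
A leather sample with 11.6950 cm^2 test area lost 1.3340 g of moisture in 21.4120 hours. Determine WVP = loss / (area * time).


Formula: WVP = loss / (area * time)
Substituting: WVP = 1.3340 / (11.6950 * 21.4120)
Result: 0.00532719 g/(cm^2*hr)


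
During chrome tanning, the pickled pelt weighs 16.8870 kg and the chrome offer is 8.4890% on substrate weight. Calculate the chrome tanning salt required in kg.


Formula: Chrome = substrate * pct / 100
Substituting: Chrome = 16.8870 * 8.4890 / 100
Result: 1.4335 kg


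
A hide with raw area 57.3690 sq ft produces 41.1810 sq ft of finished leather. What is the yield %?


Formula: Yield = finished / raw * 100
Substituting: Yield = 41.1810 / 57.3690 * 100
Result: 71.7827 %


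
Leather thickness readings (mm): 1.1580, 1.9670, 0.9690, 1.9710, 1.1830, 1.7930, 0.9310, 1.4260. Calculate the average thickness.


Formula: Average = sum / n
Substituting: Average = 11.3980 / 8
Result: 1.4247 mm


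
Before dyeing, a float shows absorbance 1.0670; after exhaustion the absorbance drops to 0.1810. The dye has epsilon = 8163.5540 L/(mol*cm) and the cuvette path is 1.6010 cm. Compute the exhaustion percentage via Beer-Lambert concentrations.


c_initial = A_i / (epsilon * l) = 1.0670 / (8163.5540 * 1.6010) = 8.1638e-05 mol/L
c_final = A_f / (epsilon * l) = 0.1810 / (8163.5540 * 1.6010) = 1.3849e-05 mol/L
Exhaustion = (c_initial - c_final) / c_initial * 100 = (8.1638e-05 - 1.3849e-05) / 8.1638e-05 * 100 = 83.0366 %


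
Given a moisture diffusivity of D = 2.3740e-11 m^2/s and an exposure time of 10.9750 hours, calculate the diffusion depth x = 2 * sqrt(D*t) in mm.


t = 10.9750 hr * 3600 = 39510.0000 s
D * t = 2.3740e-11 * 39510.0000 = 9.3797e-07
x = 2 * sqrt(D*t) = 2 * sqrt(9.3797e-07) = 0.00193697 m = 1.9370 mm


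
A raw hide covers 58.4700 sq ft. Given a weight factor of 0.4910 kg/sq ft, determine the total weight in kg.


Formula: Weight = area * weight_per_sqft
Substituting: Weight = 58.4700 * 0.4910
Result: 28.7088 kg


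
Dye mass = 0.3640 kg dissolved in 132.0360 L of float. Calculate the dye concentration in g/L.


Formula: Conc = dye_mass(kg) / volume(L) * 1000
Substituting: Conc = 0.3640 / 132.0360 * 1000
Result: 2.7568 g/L


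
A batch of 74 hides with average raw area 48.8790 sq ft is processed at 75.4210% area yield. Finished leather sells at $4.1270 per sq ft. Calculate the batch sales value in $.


Raw_total = N * avg_area = 74 * 48.8790 = 3617.0460 sq ft
Finished = Raw_total * yield / 100 = 3617.0460 * 75.4210 / 100 = 2728.0123 sq ft
Value = Finished * price = 2728.0123 * 4.1270 = 11258.5066 $


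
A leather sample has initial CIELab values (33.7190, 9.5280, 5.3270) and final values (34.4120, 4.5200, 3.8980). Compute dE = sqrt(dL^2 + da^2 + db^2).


dL = 0.6930, da = -5.0080, db = -1.4290
dE = sqrt(0.6930^2 + (-5.0080)^2 + (-1.4290)^2) = 5.2538


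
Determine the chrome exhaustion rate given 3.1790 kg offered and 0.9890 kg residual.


Formula: Uptake = (offered - residual) / offered * 100
Substituting: Uptake = (3.1790 - 0.9890) / 3.1790 * 100
Result: 68.8896 %


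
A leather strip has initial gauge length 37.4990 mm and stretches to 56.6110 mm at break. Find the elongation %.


Formula: Elongation = (Lf - L0) / L0 * 100
Substituting: Elongation = (56.6110 - 37.4990) / 37.4990 * 100
Result: 50.9667 %


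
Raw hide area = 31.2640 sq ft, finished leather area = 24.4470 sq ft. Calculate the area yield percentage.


Formula: Yield = finished / raw * 100
Substituting: Yield = 24.4470 / 31.2640 * 100
Result: 78.1954 %


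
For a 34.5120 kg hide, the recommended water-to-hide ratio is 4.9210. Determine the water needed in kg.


Formula: Water = hide_weight * ratio
Substituting: Water = 34.5120 * 4.9210
Result: 169.8336 kg


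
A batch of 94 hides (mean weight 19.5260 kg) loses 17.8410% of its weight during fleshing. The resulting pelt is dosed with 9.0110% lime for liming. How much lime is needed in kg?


Total_raw = N * avg_wt = 94 * 19.5260 = 1835.4440 kg
Substrate = Total_raw * (1 - loss/100) = 1835.4440 * (1 - 17.8410/100) = 1507.9824 kg
Lime = Substrate * pct / 100 = 1507.9824 * 9.0110 / 100 = 135.8843 kg


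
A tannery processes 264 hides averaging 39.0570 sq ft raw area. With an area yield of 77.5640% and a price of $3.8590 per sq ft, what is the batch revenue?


Raw_total = N * avg_area = 264 * 39.0570 = 10311.0480 sq ft
Finished = Raw_total * yield / 100 = 10311.0480 * 77.5640 / 100 = 7997.6613 sq ft
Value = Finished * price = 7997.6613 * 3.8590 = 30862.9748 $


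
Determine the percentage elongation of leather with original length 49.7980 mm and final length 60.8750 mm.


Formula: Elongation = (Lf - L0) / L0 * 100
Substituting: Elongation = (60.8750 - 49.7980) / 49.7980 * 100
Result: 22.2439 %


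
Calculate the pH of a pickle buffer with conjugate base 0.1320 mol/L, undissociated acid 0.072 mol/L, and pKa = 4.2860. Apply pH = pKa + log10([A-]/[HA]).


ratio = [A-] / [HA] = 0.1320 / 0.072 = 1.8333
log10(ratio) = 0.2632
pH = pKa + log10(ratio) = 4.2860 + 0.2632 = 4.5492


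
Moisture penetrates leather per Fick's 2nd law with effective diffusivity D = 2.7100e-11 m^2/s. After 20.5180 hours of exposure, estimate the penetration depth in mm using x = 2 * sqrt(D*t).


t = 20.5180 hr * 3600 = 73864.8000 s
D * t = 2.7100e-11 * 73864.8000 = 2.0017e-06
x = 2 * sqrt(D*t) = 2 * sqrt(2.0017e-06) = 0.00282965 m = 2.8297 mm


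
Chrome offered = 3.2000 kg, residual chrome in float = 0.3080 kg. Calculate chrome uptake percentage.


Formula: Uptake = (offered - residual) / offered * 100
Substituting: Uptake = (3.2000 - 0.3080) / 3.2000 * 100
Result: 90.3750 %


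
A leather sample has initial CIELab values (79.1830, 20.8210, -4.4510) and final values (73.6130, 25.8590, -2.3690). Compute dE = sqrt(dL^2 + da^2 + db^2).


dL = -5.5700, da = 5.0380, db = 2.0820
dE = sqrt((-5.5700)^2 + 5.0380^2 + 2.0820^2) = 7.7937


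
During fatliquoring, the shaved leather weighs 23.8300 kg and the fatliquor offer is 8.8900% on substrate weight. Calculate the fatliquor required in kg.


Formula: Fat = substrate * pct / 100
Substituting: Fat = 23.8300 * 8.8900 / 100
Result: 2.1185 kg


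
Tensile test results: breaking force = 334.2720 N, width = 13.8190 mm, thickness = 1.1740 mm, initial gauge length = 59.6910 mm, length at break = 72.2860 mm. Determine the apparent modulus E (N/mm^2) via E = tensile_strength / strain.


TS = F / (w * t) = 334.2720 / (13.8190 * 1.1740) = 20.6042 N/mm^2
strain = (Lf - L0) / L0 = (72.2860 - 59.6910) / 59.6910 = 0.2110
E = TS / strain = 20.6042 / 0.2110 = 97.6486 N/mm^2


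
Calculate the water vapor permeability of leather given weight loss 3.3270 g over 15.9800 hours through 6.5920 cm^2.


Formula: WVP = loss / (area * time)
Substituting: WVP = 3.3270 / (6.5920 * 15.9800)
Result: 0.0315834 g/(cm^2*hr)


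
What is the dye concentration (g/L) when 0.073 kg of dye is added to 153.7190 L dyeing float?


Formula: Conc = dye_mass(kg) / volume(L) * 1000
Substituting: Conc = 0.073 / 153.7190 * 1000
Result: 0.4749 g/L


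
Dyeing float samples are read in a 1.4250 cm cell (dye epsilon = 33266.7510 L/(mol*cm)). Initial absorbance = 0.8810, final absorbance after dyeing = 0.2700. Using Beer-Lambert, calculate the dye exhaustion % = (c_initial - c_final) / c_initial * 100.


c_initial = A_i / (epsilon * l) = 0.8810 / (33266.7510 * 1.4250) = 1.8584e-05 mol/L
c_final = A_f / (epsilon * l) = 0.2700 / (33266.7510 * 1.4250) = 5.6956e-06 mol/L
Exhaustion = (c_initial - c_final) / c_initial * 100 = (1.8584e-05 - 5.6956e-06) / 1.8584e-05 * 100 = 69.3530 %


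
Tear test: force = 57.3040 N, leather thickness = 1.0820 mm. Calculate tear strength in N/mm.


Formula: Tear strength = force / thickness
Substituting: Tear strength = 57.3040 / 1.0820
Result: 52.9612 N/mm


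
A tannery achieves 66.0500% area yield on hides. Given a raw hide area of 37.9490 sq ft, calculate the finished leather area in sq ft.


Formula: finished = raw * yield / 100
Substituting: finished = 37.9490 * 66.0500 / 100
Result: 25.0653 sq ft


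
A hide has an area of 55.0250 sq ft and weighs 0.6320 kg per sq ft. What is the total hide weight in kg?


Formula: Weight = area * weight_per_sqft
Substituting: Weight = 55.0250 * 0.6320
Result: 34.7758 kg


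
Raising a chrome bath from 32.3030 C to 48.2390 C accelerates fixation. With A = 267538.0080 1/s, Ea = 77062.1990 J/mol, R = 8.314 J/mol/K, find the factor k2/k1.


T1 = 32.3030 + 273.15 = 305.4530 K; T2 = 48.2390 + 273.15 = 321.3890 K
k1 = A * exp(-Ea/(R*T1)) = 267538.0080 * exp(-77062.1990/(8.314*305.4530)) = 1.7731e-08 1/s
k2 = A * exp(-Ea/(R*T2)) = 267538.0080 * exp(-77062.1990/(8.314*321.3890)) = 7.9833e-08 1/s
k2/k1 = 7.9833e-08 / 1.7731e-08 = 4.5026


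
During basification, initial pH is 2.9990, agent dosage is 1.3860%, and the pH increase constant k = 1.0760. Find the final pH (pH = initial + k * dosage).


Formula: pH_final = pH_initial + k * base_pct
Substituting: pH_final = 2.9990 + 1.0760 * 1.3860
Result: 4.4903


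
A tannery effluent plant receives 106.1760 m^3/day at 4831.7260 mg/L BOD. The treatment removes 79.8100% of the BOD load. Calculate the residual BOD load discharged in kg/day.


Load_in = volume * conc / 1000 = 106.1760 * 4831.7260 / 1000 = 513.0133 kg/day
Removed = Load_in * eff / 100 = 513.0133 * 79.8100 / 100 = 409.4359 kg/day
Load_out = Load_in - Removed = 513.0133 - 409.4359 = 103.5774 kg/day


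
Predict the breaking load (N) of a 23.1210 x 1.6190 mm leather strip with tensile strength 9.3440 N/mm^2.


Formula: F = TS * w * t
Substituting: F = 9.3440 * 23.1210 * 1.6190
Result: 349.7730 N


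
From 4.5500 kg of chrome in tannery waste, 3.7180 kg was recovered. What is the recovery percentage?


Formula: Recovery = recovered / input * 100
Substituting: Recovery = 3.7180 / 4.5500 * 100
Result: 81.7143 %


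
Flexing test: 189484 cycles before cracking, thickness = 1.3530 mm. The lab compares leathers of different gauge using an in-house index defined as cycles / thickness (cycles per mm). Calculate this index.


Formula: Index = cycles / thickness
Substituting: Index = 189484 / 1.3530
Result: 140047.3023 cycles/mm


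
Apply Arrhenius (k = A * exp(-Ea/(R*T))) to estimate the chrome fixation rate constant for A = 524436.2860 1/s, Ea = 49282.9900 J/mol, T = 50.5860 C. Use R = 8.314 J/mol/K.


T_K = T_C + 273.15 = 50.5860 + 273.15 = 323.7360 K
exponent = -Ea / (R * T_K) = -49282.9900 / (8.314 * 323.7360) = -18.3103
k = A * exp(exponent) = 524436.2860 * exp(-18.3103) = 0.00585626 1/s


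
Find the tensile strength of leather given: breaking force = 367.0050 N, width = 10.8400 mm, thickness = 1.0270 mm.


Formula: TS = force / (width * thickness)
Substituting: TS = 367.0050 / (10.8400 * 1.0270)
Result: 32.9665 N/mm^2


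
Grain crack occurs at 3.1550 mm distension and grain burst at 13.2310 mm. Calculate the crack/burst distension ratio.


Formula: Ratio = crack / burst
Substituting: Ratio = 3.1550 / 13.2310
Result: 0.2385


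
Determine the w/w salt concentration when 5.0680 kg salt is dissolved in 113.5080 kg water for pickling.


Formula: Conc = salt / (water + salt) * 100
Substituting: Conc = 5.0680 / (113.5080 + 5.0680) * 100
Result: 4.2741 %


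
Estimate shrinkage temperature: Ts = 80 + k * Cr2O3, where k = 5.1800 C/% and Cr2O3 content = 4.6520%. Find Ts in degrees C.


Formula: Ts = 80 + k * Cr2O3
Substituting: Ts = 80 + 5.1800 * 4.6520
Result: 104.0974 C


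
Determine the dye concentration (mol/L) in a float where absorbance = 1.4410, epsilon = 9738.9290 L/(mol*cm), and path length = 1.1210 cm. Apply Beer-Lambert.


Formula: c = A / (epsilon * l)
Substituting: c = 1.4410 / (9738.9290 * 1.1210)
Result: 1.3199e-04 mol/L


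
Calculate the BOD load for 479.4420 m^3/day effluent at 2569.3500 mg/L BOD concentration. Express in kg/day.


Formula: BOD_load = volume * conc / 1000
Substituting: BOD_load = 479.4420 * 2569.3500 / 1000
Result: 1231.8543 kg/day


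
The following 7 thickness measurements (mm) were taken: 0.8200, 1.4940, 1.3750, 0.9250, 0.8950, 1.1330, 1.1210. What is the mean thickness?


Formula: Average = sum / n
Substituting: Average = 7.7630 / 7
Result: 1.1090 mm


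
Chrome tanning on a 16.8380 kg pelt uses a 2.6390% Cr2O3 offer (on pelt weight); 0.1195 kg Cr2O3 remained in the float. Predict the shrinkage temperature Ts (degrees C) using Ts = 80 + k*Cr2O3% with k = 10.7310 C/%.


Offered = pelt * offer_pct / 100 = 16.8380 * 2.6390 / 100 = 0.4444 kg
Uptake = offered - residual = 0.4444 - 0.1195 = 0.3249 kg
Cr2O3% on pelt = uptake / pelt * 100 = 0.3249 / 16.8380 * 100 = 1.9293 %
Ts = 80 + k * Cr2O3% = 80 + 10.7310 * 1.9293 = 100.7033 C


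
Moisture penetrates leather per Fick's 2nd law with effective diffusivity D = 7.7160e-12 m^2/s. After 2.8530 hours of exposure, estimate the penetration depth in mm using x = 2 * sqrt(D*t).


t = 2.8530 hr * 3600 = 10270.8000 s
D * t = 7.7160e-12 * 10270.8000 = 7.9249e-08
x = 2 * sqrt(D*t) = 2 * sqrt(7.9249e-08) = 5.6303e-04 m = 0.5630 mm


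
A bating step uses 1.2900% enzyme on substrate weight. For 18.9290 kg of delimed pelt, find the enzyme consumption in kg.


Formula: Enzyme = substrate * pct / 100
Substituting: Enzyme = 18.9290 * 1.2900 / 100
Result: 0.2442 kg


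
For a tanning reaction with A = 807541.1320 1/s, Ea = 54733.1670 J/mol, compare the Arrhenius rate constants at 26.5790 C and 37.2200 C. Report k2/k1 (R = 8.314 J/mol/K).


T1 = 26.5790 + 273.15 = 299.7290 K; T2 = 37.2200 + 273.15 = 310.3700 K
k1 = A * exp(-Ea/(R*T1)) = 807541.1320 * exp(-54733.1670/(8.314*299.7290)) = 2.3351e-04 1/s
k2 = A * exp(-Ea/(R*T2)) = 807541.1320 * exp(-54733.1670/(8.314*310.3700)) = 4.9585e-04 1/s
k2/k1 = 4.9585e-04 / 2.3351e-04 = 2.1234


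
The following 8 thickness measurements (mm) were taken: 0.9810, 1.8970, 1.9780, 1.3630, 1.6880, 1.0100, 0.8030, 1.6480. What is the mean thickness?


Formula: Average = sum / n
Substituting: Average = 11.3680 / 8
Result: 1.4210 mm


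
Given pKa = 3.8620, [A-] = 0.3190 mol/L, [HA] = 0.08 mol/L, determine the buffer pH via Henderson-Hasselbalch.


ratio = [A-] / [HA] = 0.3190 / 0.08 = 3.9875
log10(ratio) = 0.6007
pH = pKa + log10(ratio) = 3.8620 + 0.6007 = 4.4627


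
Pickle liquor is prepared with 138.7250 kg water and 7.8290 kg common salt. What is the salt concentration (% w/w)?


Formula: Conc = salt / (water + salt) * 100
Substituting: Conc = 7.8290 / (138.7250 + 7.8290) * 100
Result: 5.3421 %


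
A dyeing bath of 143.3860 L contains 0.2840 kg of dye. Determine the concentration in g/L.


Formula: Conc = dye_mass(kg) / volume(L) * 1000
Substituting: Conc = 0.2840 / 143.3860 * 1000
Result: 1.9807 g/L


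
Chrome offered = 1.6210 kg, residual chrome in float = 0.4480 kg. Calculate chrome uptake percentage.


Formula: Uptake = (offered - residual) / offered * 100
Substituting: Uptake = (1.6210 - 0.4480) / 1.6210 * 100
Result: 72.3627 %


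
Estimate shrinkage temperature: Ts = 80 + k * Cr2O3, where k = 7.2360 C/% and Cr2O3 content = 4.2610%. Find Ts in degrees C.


Formula: Ts = 80 + k * Cr2O3
Substituting: Ts = 80 + 7.2360 * 4.2610
Result: 110.8326 C


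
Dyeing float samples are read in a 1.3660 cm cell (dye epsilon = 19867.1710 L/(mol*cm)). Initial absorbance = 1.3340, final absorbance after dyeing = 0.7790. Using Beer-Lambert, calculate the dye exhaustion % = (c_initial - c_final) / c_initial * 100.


c_initial = A_i / (epsilon * l) = 1.3340 / (19867.1710 * 1.3660) = 4.9155e-05 mol/L
c_final = A_f / (epsilon * l) = 0.7790 / (19867.1710 * 1.3660) = 2.8705e-05 mol/L
Exhaustion = (c_initial - c_final) / c_initial * 100 = (4.9155e-05 - 2.8705e-05) / 4.9155e-05 * 100 = 41.6042 %


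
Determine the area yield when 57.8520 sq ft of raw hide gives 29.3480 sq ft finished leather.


Formula: Yield = finished / raw * 100
Substituting: Yield = 29.3480 / 57.8520 * 100
Result: 50.7294 %


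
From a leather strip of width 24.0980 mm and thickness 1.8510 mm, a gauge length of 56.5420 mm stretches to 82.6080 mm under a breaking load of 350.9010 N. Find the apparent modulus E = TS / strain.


TS = F / (w * t) = 350.9010 / (24.0980 * 1.8510) = 7.8668 N/mm^2
strain = (Lf - L0) / L0 = (82.6080 - 56.5420) / 56.5420 = 0.4610
E = TS / strain = 7.8668 / 0.4610 = 17.0645 N/mm^2


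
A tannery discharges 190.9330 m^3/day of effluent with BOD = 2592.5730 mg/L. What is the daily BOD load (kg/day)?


Formula: BOD_load = volume * conc / 1000
Substituting: BOD_load = 190.9330 * 2592.5730 / 1000
Result: 495.0077 kg/day


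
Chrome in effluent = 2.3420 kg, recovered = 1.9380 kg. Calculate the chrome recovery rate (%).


Formula: Recovery = recovered / input * 100
Substituting: Recovery = 1.9380 / 2.3420 * 100
Result: 82.7498 %


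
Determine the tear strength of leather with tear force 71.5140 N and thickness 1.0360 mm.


Formula: Tear strength = force / thickness
Substituting: Tear strength = 71.5140 / 1.0360
Result: 69.0290 N/mm


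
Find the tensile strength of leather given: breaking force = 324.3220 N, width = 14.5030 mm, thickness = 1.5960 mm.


Formula: TS = force / (width * thickness)
Substituting: TS = 324.3220 / (14.5030 * 1.5960)
Result: 14.0115 N/mm^2


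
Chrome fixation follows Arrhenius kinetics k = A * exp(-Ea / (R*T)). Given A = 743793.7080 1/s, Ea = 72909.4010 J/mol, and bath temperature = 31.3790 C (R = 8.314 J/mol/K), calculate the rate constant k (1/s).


T_K = T_C + 273.15 = 31.3790 + 273.15 = 304.5290 K
exponent = -Ea / (R * T_K) = -72909.4010 / (8.314 * 304.5290) = -28.7968
k = A * exp(exponent) = 743793.7080 * exp(-28.7968) = 2.3182e-07 1/s


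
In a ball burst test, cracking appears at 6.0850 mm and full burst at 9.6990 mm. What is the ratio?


Formula: Ratio = crack / burst
Substituting: Ratio = 6.0850 / 9.6990
Result: 0.6274


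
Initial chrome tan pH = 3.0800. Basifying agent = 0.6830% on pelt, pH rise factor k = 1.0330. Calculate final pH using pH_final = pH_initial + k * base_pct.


Formula: pH_final = pH_initial + k * base_pct
Substituting: pH_final = 3.0800 + 1.0330 * 0.6830
Result: 3.7855


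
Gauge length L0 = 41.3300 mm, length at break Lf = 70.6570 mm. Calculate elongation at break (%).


Formula: Elongation = (Lf - L0) / L0 * 100
Substituting: Elongation = (70.6570 - 41.3300) / 41.3300 * 100
Result: 70.9581 %


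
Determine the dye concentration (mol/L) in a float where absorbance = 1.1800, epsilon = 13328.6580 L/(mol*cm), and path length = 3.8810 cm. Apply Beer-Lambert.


Formula: c = A / (epsilon * l)
Substituting: c = 1.1800 / (13328.6580 * 3.8810)
Result: 2.2811e-05 mol/L


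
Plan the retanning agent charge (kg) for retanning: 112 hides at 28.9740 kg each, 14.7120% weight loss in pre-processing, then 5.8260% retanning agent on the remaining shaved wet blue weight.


Total_raw = N * avg_wt = 112 * 28.9740 = 3245.0880 kg
Substrate = Total_raw * (1 - loss/100) = 3245.0880 * (1 - 14.7120/100) = 2767.6707 kg
Retan = Substrate * pct / 100 = 2767.6707 * 5.8260 / 100 = 161.2445 kg


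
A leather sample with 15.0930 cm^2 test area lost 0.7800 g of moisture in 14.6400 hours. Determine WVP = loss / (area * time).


Formula: WVP = loss / (area * time)
Substituting: WVP = 0.7800 / (15.0930 * 14.6400)
Result: 0.00353003 g/(cm^2*hr)


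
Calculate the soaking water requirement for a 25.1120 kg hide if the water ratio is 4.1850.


Formula: Water = hide_weight * ratio
Substituting: Water = 25.1120 * 4.1850
Result: 105.0937 kg


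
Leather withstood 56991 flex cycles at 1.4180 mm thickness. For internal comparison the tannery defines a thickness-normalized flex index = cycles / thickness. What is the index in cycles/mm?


Formula: Index = cycles / thickness
Substituting: Index = 56991 / 1.4180
Result: 40191.1142 cycles/mm


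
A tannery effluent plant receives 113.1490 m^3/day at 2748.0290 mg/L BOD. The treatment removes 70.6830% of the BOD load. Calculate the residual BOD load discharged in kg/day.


Load_in = volume * conc / 1000 = 113.1490 * 2748.0290 / 1000 = 310.9367 kg/day
Removed = Load_in * eff / 100 = 310.9367 * 70.6830 / 100 = 219.7794 kg/day
Load_out = Load_in - Removed = 310.9367 - 219.7794 = 91.1573 kg/day


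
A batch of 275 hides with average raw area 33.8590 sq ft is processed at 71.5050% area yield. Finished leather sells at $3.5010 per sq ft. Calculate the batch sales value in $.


Raw_total = N * avg_area = 275 * 33.8590 = 9311.2250 sq ft
Finished = Raw_total * yield / 100 = 9311.2250 * 71.5050 / 100 = 6657.9914 sq ft
Value = Finished * price = 6657.9914 * 3.5010 = 23309.6280 $


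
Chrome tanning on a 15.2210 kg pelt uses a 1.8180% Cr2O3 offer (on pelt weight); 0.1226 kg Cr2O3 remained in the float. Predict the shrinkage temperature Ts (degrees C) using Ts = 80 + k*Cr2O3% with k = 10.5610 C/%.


Offered = pelt * offer_pct / 100 = 15.2210 * 1.8180 / 100 = 0.2767 kg
Uptake = offered - residual = 0.2767 - 0.1226 = 0.1541 kg
Cr2O3% on pelt = uptake / pelt * 100 = 0.1541 / 15.2210 * 100 = 1.0125 %
Ts = 80 + k * Cr2O3% = 80 + 10.5610 * 1.0125 = 90.6934 C


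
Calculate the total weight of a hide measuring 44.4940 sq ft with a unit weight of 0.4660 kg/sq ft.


Formula: Weight = area * weight_per_sqft
Substituting: Weight = 44.4940 * 0.4660
Result: 20.7342 kg


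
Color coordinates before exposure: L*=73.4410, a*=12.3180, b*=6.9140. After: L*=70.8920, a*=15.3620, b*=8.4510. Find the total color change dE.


dL = -2.5490, da = 3.0440, db = 1.5370
dE = sqrt((-2.5490)^2 + 3.0440^2 + 1.5370^2) = 4.2574


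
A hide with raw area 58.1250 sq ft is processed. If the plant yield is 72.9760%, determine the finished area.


Formula: finished = raw * yield / 100
Substituting: finished = 58.1250 * 72.9760 / 100
Result: 42.4173 sq ft


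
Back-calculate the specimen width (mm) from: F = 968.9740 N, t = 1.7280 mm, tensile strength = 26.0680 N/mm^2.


Formula: w = F / (TS * t)
Substituting: w = 968.9740 / (26.0680 * 1.7280)
Result: 21.5110 mm


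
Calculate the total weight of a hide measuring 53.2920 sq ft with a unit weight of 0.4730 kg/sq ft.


Formula: Weight = area * weight_per_sqft
Substituting: Weight = 53.2920 * 0.4730
Result: 25.2071 kg


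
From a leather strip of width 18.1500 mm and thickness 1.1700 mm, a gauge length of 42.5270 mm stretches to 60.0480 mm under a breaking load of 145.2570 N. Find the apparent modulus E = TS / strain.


TS = F / (w * t) = 145.2570 / (18.1500 * 1.1700) = 6.8403 N/mm^2
strain = (Lf - L0) / L0 = (60.0480 - 42.5270) / 42.5270 = 0.4120
E = TS / strain = 6.8403 / 0.4120 = 16.6028 N/mm^2


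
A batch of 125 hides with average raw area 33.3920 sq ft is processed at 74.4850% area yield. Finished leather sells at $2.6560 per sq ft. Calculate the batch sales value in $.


Raw_total = N * avg_area = 125 * 33.3920 = 4174.0000 sq ft
Finished = Raw_total * yield / 100 = 4174.0000 * 74.4850 / 100 = 3109.0039 sq ft
Value = Finished * price = 3109.0039 * 2.6560 = 8257.5144 $


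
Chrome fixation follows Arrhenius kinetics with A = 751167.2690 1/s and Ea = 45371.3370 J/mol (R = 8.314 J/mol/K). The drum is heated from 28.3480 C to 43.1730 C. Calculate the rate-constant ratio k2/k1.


T1 = 28.3480 + 273.15 = 301.4980 K; T2 = 43.1730 + 273.15 = 316.3230 K
k1 = A * exp(-Ea/(R*T1)) = 751167.2690 * exp(-45371.3370/(8.314*301.4980)) = 0.0103479 1/s
k2 = A * exp(-Ea/(R*T2)) = 751167.2690 * exp(-45371.3370/(8.314*316.3230)) = 0.0241694 1/s
k2/k1 = 0.0241694 / 0.0103479 = 2.3357


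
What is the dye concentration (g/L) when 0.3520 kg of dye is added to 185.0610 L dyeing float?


Formula: Conc = dye_mass(kg) / volume(L) * 1000
Substituting: Conc = 0.3520 / 185.0610 * 1000
Result: 1.9021 g/L


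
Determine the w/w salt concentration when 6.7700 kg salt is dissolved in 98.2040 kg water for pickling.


Formula: Conc = salt / (water + salt) * 100
Substituting: Conc = 6.7700 / (98.2040 + 6.7700) * 100
Result: 6.4492 %


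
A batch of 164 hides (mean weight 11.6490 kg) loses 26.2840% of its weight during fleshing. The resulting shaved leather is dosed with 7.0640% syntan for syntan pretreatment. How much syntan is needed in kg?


Total_raw = N * avg_wt = 164 * 11.6490 = 1910.4360 kg
Substrate = Total_raw * (1 - loss/100) = 1910.4360 * (1 - 26.2840/100) = 1408.2970 kg
Syntan = Substrate * pct / 100 = 1408.2970 * 7.0640 / 100 = 99.4821 kg


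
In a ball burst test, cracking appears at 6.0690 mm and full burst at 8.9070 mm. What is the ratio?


Formula: Ratio = crack / burst
Substituting: Ratio = 6.0690 / 8.9070
Result: 0.6814


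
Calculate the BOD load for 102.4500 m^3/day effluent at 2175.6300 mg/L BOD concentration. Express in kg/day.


Formula: BOD_load = volume * conc / 1000
Substituting: BOD_load = 102.4500 * 2175.6300 / 1000
Result: 222.8933 kg/day


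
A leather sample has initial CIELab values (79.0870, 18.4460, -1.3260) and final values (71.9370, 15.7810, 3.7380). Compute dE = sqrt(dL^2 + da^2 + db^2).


dL = -7.1500, da = -2.6650, db = 5.0640
dE = sqrt((-7.1500)^2 + (-2.6650)^2 + 5.0640^2) = 9.1580


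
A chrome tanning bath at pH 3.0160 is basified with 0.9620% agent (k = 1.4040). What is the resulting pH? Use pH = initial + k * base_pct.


Formula: pH_final = pH_initial + k * base_pct
Substituting: pH_final = 3.0160 + 1.4040 * 0.9620
Result: 4.3666


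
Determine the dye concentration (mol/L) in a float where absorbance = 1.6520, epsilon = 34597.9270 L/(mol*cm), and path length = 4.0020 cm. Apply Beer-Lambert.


Formula: c = A / (epsilon * l)
Substituting: c = 1.6520 / (34597.9270 * 4.0020)
Result: 1.1931e-05 mol/L


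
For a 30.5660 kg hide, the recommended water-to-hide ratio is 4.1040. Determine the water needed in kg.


Formula: Water = hide_weight * ratio
Substituting: Water = 30.5660 * 4.1040
Result: 125.4429 kg


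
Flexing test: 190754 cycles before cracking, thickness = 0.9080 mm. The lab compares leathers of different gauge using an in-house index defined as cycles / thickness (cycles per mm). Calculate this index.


Formula: Index = cycles / thickness
Substituting: Index = 190754 / 0.9080
Result: 210081.4978 cycles/mm


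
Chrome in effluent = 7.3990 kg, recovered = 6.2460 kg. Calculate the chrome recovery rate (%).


Formula: Recovery = recovered / input * 100
Substituting: Recovery = 6.2460 / 7.3990 * 100
Result: 84.4168 %


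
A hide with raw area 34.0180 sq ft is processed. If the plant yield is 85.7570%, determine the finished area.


Formula: finished = raw * yield / 100
Substituting: finished = 34.0180 * 85.7570 / 100
Result: 29.1728 sq ft


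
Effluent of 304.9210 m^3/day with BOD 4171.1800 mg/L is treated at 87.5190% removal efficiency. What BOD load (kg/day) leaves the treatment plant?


Load_in = volume * conc / 1000 = 304.9210 * 4171.1800 / 1000 = 1271.8804 kg/day
Removed = Load_in * eff / 100 = 1271.8804 * 87.5190 / 100 = 1113.1370 kg/day
Load_out = Load_in - Removed = 1271.8804 - 1113.1370 = 158.7434 kg/day


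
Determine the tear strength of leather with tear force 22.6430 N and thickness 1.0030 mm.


Formula: Tear strength = force / thickness
Substituting: Tear strength = 22.6430 / 1.0030
Result: 22.5753 N/mm


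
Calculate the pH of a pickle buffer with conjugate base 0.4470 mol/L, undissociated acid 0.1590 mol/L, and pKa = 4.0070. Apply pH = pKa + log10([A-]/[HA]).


ratio = [A-] / [HA] = 0.4470 / 0.1590 = 2.8113
log10(ratio) = 0.4489
pH = pKa + log10(ratio) = 4.0070 + 0.4489 = 4.4559


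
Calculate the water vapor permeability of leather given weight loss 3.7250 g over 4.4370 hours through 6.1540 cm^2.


Formula: WVP = loss / (area * time)
Substituting: WVP = 3.7250 / (6.1540 * 4.4370)
Result: 0.1364 g/(cm^2*hr)


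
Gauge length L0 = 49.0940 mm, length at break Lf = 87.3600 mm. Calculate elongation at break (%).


Formula: Elongation = (Lf - L0) / L0 * 100
Substituting: Elongation = (87.3600 - 49.0940) / 49.0940 * 100
Result: 77.9444 %


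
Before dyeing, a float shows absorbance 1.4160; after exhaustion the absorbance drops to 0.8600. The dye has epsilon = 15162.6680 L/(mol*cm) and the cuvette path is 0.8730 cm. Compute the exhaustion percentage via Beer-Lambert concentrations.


c_initial = A_i / (epsilon * l) = 1.4160 / (15162.6680 * 0.8730) = 1.0697e-04 mol/L
c_final = A_f / (epsilon * l) = 0.8600 / (15162.6680 * 0.8730) = 6.4969e-05 mol/L
Exhaustion = (c_initial - c_final) / c_initial * 100 = (1.0697e-04 - 6.4969e-05) / 1.0697e-04 * 100 = 39.2655 %


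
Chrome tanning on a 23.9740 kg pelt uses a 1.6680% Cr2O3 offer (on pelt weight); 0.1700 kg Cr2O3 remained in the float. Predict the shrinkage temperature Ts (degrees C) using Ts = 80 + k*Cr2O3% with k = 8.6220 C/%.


Offered = pelt * offer_pct / 100 = 23.9740 * 1.6680 / 100 = 0.3999 kg
Uptake = offered - residual = 0.3999 - 0.1700 = 0.2299 kg
Cr2O3% on pelt = uptake / pelt * 100 = 0.2299 / 23.9740 * 100 = 0.9589 %
Ts = 80 + k * Cr2O3% = 80 + 8.6220 * 0.9589 = 88.2676 C


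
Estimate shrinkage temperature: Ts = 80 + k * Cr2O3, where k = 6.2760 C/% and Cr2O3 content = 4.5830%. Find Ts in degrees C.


Formula: Ts = 80 + k * Cr2O3
Substituting: Ts = 80 + 6.2760 * 4.5830
Result: 108.7629 C


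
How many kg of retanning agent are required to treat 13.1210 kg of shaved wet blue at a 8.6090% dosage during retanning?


Formula: Retan = substrate * pct / 100
Substituting: Retan = 13.1210 * 8.6090 / 100
Result: 1.1296 kg


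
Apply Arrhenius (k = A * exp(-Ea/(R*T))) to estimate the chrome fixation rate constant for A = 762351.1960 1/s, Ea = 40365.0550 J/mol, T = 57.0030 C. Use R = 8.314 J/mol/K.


T_K = T_C + 273.15 = 57.0030 + 273.15 = 330.1530 K
exponent = -Ea / (R * T_K) = -40365.0550 / (8.314 * 330.1530) = -14.7055
k = A * exp(exponent) = 762351.1960 * exp(-14.7055) = 0.3131 1/s


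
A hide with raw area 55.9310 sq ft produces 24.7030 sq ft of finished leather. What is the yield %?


Formula: Yield = finished / raw * 100
Substituting: Yield = 24.7030 / 55.9310 * 100
Result: 44.1669 %


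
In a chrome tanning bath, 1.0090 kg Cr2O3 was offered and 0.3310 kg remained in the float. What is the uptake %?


Formula: Uptake = (offered - residual) / offered * 100
Substituting: Uptake = (1.0090 - 0.3310) / 1.0090 * 100
Result: 67.1952 %


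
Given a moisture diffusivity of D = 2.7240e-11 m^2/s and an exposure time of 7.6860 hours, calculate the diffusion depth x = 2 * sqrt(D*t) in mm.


t = 7.6860 hr * 3600 = 27669.6000 s
D * t = 2.7240e-11 * 27669.6000 = 7.5372e-07
x = 2 * sqrt(D*t) = 2 * sqrt(7.5372e-07) = 0.00173634 m = 1.7363 mm


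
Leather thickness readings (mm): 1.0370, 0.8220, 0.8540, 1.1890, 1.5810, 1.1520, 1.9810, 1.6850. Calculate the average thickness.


Formula: Average = sum / n
Substituting: Average = 10.3010 / 8
Result: 1.2876 mm


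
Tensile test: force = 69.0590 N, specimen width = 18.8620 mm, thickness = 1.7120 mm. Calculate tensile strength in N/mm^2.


Formula: TS = force / (width * thickness)
Substituting: TS = 69.0590 / (18.8620 * 1.7120)
Result: 2.1386 N/mm^2


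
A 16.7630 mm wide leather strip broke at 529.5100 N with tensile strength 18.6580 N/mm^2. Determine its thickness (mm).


Formula: t = F / (TS * w)
Substituting: t = 529.5100 / (18.6580 * 16.7630)
Result: 1.6930 mm


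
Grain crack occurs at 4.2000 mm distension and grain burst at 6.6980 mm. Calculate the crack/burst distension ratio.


Formula: Ratio = crack / burst
Substituting: Ratio = 4.2000 / 6.6980
Result: 0.6271


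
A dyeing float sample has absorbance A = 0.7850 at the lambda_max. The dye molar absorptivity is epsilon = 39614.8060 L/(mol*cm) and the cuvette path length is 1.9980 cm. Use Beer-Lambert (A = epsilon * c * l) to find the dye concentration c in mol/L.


Formula: c = A / (epsilon * l)
Substituting: c = 0.7850 / (39614.8060 * 1.9980)
Result: 9.9178e-06 mol/L


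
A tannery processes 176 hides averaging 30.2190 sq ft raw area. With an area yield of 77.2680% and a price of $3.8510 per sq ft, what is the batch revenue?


Raw_total = N * avg_area = 176 * 30.2190 = 5318.5440 sq ft
Finished = Raw_total * yield / 100 = 5318.5440 * 77.2680 / 100 = 4109.5326 sq ft
Value = Finished * price = 4109.5326 * 3.8510 = 15825.8100 $
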